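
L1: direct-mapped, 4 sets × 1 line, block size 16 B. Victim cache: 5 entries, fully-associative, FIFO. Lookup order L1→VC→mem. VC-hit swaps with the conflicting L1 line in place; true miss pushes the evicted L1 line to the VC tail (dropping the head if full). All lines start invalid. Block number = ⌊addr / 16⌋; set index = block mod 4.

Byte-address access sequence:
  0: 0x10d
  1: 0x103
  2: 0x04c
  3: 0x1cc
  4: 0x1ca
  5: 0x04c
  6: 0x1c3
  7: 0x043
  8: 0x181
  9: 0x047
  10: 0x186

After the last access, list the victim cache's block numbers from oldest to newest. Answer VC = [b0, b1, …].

  [0] addr=0x10d blk=16 s=0: MISS | VC []
  [1] addr=0x103 blk=16 s=0: L1-HIT | VC []
  [2] addr=0x4c blk=4 s=0: MISS | VC [16]
  [3] addr=0x1cc blk=28 s=0: MISS | VC [16, 4]
  [4] addr=0x1ca blk=28 s=0: L1-HIT | VC [16, 4]
  [5] addr=0x4c blk=4 s=0: VC-HIT | VC [16, 28]
  [6] addr=0x1c3 blk=28 s=0: VC-HIT | VC [16, 4]
  [7] addr=0x43 blk=4 s=0: VC-HIT | VC [16, 28]
  [8] addr=0x181 blk=24 s=0: MISS | VC [16, 28, 4]
  [9] addr=0x47 blk=4 s=0: VC-HIT | VC [16, 28, 24]
  [10] addr=0x186 blk=24 s=0: VC-HIT | VC [16, 28, 4]

VC = [16, 28, 4]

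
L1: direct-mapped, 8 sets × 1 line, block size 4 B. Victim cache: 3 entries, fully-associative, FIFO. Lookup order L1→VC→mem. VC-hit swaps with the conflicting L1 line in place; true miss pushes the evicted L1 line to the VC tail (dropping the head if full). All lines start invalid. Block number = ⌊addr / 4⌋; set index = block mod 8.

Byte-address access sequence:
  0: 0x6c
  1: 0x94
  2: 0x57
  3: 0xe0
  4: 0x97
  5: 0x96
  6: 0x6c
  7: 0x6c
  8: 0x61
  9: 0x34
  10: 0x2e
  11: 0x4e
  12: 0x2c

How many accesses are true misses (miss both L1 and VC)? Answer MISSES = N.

MISSES = 8

#0 0x6c→b27/s3 MISS; vc=[]
#1 0x94→b37/s5 MISS; vc=[]
#2 0x57→b21/s5 MISS; vc=[37]
#3 0xe0→b56/s0 MISS; vc=[37]
#4 0x97→b37/s5 VC-HIT; vc=[21]
#5 0x96→b37/s5 L1-HIT; vc=[21]
#6 0x6c→b27/s3 L1-HIT; vc=[21]
#7 0x6c→b27/s3 L1-HIT; vc=[21]
#8 0x61→b24/s0 MISS; vc=[21,56]
#9 0x34→b13/s5 MISS; vc=[21,56,37]
#10 0x2e→b11/s3 MISS; vc=[56,37,27]
#11 0x4e→b19/s3 MISS; vc=[37,27,11]
#12 0x2c→b11/s3 VC-HIT; vc=[37,27,19]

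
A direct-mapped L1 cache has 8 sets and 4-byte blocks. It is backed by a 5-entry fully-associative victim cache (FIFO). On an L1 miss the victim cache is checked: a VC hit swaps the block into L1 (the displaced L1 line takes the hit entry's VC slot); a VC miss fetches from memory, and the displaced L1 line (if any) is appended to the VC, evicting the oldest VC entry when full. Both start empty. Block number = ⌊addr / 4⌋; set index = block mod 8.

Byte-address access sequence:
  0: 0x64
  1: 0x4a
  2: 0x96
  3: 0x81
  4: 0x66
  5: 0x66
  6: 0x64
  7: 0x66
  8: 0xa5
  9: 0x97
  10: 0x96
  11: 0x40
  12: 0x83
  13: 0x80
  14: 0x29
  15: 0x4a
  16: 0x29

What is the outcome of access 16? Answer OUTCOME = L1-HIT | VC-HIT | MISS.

#0 0x64→b25/s1 MISS; vc=[]
#1 0x4a→b18/s2 MISS; vc=[]
#2 0x96→b37/s5 MISS; vc=[]
#3 0x81→b32/s0 MISS; vc=[]
#4 0x66→b25/s1 L1-HIT; vc=[]
#5 0x66→b25/s1 L1-HIT; vc=[]
#6 0x64→b25/s1 L1-HIT; vc=[]
#7 0x66→b25/s1 L1-HIT; vc=[]
#8 0xa5→b41/s1 MISS; vc=[25]
#9 0x97→b37/s5 L1-HIT; vc=[25]
#10 0x96→b37/s5 L1-HIT; vc=[25]
#11 0x40→b16/s0 MISS; vc=[25,32]
#12 0x83→b32/s0 VC-HIT; vc=[25,16]
#13 0x80→b32/s0 L1-HIT; vc=[25,16]
#14 0x29→b10/s2 MISS; vc=[25,16,18]
#15 0x4a→b18/s2 VC-HIT; vc=[25,16,10]
#16 0x29→b10/s2 VC-HIT; vc=[25,16,18]

OUTCOME = VC-HIT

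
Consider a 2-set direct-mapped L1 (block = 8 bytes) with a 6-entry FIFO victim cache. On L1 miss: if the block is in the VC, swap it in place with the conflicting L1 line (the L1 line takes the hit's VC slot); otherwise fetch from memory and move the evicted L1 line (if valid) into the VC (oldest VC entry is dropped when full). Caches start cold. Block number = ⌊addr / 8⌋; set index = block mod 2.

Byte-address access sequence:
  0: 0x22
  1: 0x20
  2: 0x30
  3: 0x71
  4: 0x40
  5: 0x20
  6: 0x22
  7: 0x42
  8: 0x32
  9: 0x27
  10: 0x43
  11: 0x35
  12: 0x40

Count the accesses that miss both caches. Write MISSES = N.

#0 0x22→b4/s0 MISS; vc=[]
#1 0x20→b4/s0 L1-HIT; vc=[]
#2 0x30→b6/s0 MISS; vc=[4]
#3 0x71→b14/s0 MISS; vc=[4,6]
#4 0x40→b8/s0 MISS; vc=[4,6,14]
#5 0x20→b4/s0 VC-HIT; vc=[8,6,14]
#6 0x22→b4/s0 L1-HIT; vc=[8,6,14]
#7 0x42→b8/s0 VC-HIT; vc=[4,6,14]
#8 0x32→b6/s0 VC-HIT; vc=[4,8,14]
#9 0x27→b4/s0 VC-HIT; vc=[6,8,14]
#10 0x43→b8/s0 VC-HIT; vc=[6,4,14]
#11 0x35→b6/s0 VC-HIT; vc=[8,4,14]
#12 0x40→b8/s0 VC-HIT; vc=[6,4,14]

MISSES = 4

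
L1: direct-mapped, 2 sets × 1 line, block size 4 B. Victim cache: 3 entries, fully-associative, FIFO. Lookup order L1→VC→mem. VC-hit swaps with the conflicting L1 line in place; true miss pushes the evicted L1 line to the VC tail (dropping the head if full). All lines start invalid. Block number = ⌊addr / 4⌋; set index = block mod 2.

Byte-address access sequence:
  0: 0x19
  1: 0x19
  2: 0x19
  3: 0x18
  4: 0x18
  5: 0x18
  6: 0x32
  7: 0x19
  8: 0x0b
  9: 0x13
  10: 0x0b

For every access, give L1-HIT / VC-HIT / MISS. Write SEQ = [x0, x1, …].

  [0] addr=0x19 blk=6 s=0: MISS | VC []
  [1] addr=0x19 blk=6 s=0: L1-HIT | VC []
  [2] addr=0x19 blk=6 s=0: L1-HIT | VC []
  [3] addr=0x18 blk=6 s=0: L1-HIT | VC []
  [4] addr=0x18 blk=6 s=0: L1-HIT | VC []
  [5] addr=0x18 blk=6 s=0: L1-HIT | VC []
  [6] addr=0x32 blk=12 s=0: MISS | VC [6]
  [7] addr=0x19 blk=6 s=0: VC-HIT | VC [12]
  [8] addr=0xb blk=2 s=0: MISS | VC [12, 6]
  [9] addr=0x13 blk=4 s=0: MISS | VC [12, 6, 2]
  [10] addr=0xb blk=2 s=0: VC-HIT | VC [12, 6, 4]

SEQ = [MISS, L1-HIT, L1-HIT, L1-HIT, L1-HIT, L1-HIT, MISS, VC-HIT, MISS, MISS, VC-HIT]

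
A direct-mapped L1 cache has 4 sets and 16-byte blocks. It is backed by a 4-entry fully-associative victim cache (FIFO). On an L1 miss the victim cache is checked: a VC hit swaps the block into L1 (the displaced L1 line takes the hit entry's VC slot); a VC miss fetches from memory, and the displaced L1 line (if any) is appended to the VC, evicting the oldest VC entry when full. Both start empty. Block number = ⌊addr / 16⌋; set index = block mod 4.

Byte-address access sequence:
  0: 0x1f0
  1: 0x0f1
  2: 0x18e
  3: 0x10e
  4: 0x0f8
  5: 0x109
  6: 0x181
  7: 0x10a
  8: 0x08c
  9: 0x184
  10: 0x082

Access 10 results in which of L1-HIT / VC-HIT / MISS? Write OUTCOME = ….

OUTCOME = VC-HIT

0: 0x1f0 (blk 31, set 3) → MISS  vc=[]
1: 0xf1 (blk 15, set 3) → MISS  vc=[31]
2: 0x18e (blk 24, set 0) → MISS  vc=[31]
3: 0x10e (blk 16, set 0) → MISS  vc=[31, 24]
4: 0xf8 (blk 15, set 3) → L1-HIT  vc=[31, 24]
5: 0x109 (blk 16, set 0) → L1-HIT  vc=[31, 24]
6: 0x181 (blk 24, set 0) → VC-HIT  vc=[31, 16]
7: 0x10a (blk 16, set 0) → VC-HIT  vc=[31, 24]
8: 0x8c (blk 8, set 0) → MISS  vc=[31, 24, 16]
9: 0x184 (blk 24, set 0) → VC-HIT  vc=[31, 8, 16]
10: 0x82 (blk 8, set 0) → VC-HIT  vc=[31, 24, 16]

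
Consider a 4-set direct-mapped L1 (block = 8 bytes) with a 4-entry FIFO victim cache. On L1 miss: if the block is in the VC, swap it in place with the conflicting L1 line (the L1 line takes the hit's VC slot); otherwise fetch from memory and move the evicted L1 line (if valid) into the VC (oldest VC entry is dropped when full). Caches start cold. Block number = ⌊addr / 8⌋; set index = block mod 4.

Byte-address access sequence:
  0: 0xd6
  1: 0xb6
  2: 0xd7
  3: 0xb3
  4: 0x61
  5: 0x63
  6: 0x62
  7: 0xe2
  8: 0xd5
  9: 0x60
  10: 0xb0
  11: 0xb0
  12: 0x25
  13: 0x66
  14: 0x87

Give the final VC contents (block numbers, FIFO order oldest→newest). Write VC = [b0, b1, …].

VC = [26, 28, 4, 12]

  [0] addr=0xd6 blk=26 s=2: MISS | VC []
  [1] addr=0xb6 blk=22 s=2: MISS | VC [26]
  [2] addr=0xd7 blk=26 s=2: VC-HIT | VC [22]
  [3] addr=0xb3 blk=22 s=2: VC-HIT | VC [26]
  [4] addr=0x61 blk=12 s=0: MISS | VC [26]
  [5] addr=0x63 blk=12 s=0: L1-HIT | VC [26]
  [6] addr=0x62 blk=12 s=0: L1-HIT | VC [26]
  [7] addr=0xe2 blk=28 s=0: MISS | VC [26, 12]
  [8] addr=0xd5 blk=26 s=2: VC-HIT | VC [22, 12]
  [9] addr=0x60 blk=12 s=0: VC-HIT | VC [22, 28]
  [10] addr=0xb0 blk=22 s=2: VC-HIT | VC [26, 28]
  [11] addr=0xb0 blk=22 s=2: L1-HIT | VC [26, 28]
  [12] addr=0x25 blk=4 s=0: MISS | VC [26, 28, 12]
  [13] addr=0x66 blk=12 s=0: VC-HIT | VC [26, 28, 4]
  [14] addr=0x87 blk=16 s=0: MISS | VC [26, 28, 4, 12]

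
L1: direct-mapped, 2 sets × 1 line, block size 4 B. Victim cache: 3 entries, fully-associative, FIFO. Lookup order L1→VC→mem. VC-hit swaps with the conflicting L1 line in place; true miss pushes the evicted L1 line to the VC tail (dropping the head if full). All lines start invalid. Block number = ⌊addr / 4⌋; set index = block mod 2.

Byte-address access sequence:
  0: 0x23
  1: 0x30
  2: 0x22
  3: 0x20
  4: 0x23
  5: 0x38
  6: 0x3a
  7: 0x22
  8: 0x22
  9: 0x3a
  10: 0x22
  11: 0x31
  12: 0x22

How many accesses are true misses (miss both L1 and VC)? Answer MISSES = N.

#0 0x23→b8/s0 MISS; vc=[]
#1 0x30→b12/s0 MISS; vc=[8]
#2 0x22→b8/s0 VC-HIT; vc=[12]
#3 0x20→b8/s0 L1-HIT; vc=[12]
#4 0x23→b8/s0 L1-HIT; vc=[12]
#5 0x38→b14/s0 MISS; vc=[12,8]
#6 0x3a→b14/s0 L1-HIT; vc=[12,8]
#7 0x22→b8/s0 VC-HIT; vc=[12,14]
#8 0x22→b8/s0 L1-HIT; vc=[12,14]
#9 0x3a→b14/s0 VC-HIT; vc=[12,8]
#10 0x22→b8/s0 VC-HIT; vc=[12,14]
#11 0x31→b12/s0 VC-HIT; vc=[8,14]
#12 0x22→b8/s0 VC-HIT; vc=[12,14]

MISSES = 3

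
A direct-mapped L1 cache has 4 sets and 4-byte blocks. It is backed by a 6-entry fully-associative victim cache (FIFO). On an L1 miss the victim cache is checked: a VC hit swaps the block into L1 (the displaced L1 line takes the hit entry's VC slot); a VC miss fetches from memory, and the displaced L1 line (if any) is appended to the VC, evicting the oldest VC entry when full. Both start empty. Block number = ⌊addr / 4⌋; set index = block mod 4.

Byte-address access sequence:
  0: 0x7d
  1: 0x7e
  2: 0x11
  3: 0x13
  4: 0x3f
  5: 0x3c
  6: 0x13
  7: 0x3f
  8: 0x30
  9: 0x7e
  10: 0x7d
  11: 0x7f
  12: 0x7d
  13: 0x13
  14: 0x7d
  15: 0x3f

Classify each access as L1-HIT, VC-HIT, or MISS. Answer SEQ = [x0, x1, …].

SEQ = [MISS, L1-HIT, MISS, L1-HIT, MISS, L1-HIT, L1-HIT, L1-HIT, MISS, VC-HIT, L1-HIT, L1-HIT, L1-HIT, VC-HIT, L1-HIT, VC-HIT]

0: 0x7d (blk 31, set 3) → MISS  vc=[]
1: 0x7e (blk 31, set 3) → L1-HIT  vc=[]
2: 0x11 (blk 4, set 0) → MISS  vc=[]
3: 0x13 (blk 4, set 0) → L1-HIT  vc=[]
4: 0x3f (blk 15, set 3) → MISS  vc=[31]
5: 0x3c (blk 15, set 3) → L1-HIT  vc=[31]
6: 0x13 (blk 4, set 0) → L1-HIT  vc=[31]
7: 0x3f (blk 15, set 3) → L1-HIT  vc=[31]
8: 0x30 (blk 12, set 0) → MISS  vc=[31, 4]
9: 0x7e (blk 31, set 3) → VC-HIT  vc=[15, 4]
10: 0x7d (blk 31, set 3) → L1-HIT  vc=[15, 4]
11: 0x7f (blk 31, set 3) → L1-HIT  vc=[15, 4]
12: 0x7d (blk 31, set 3) → L1-HIT  vc=[15, 4]
13: 0x13 (blk 4, set 0) → VC-HIT  vc=[15, 12]
14: 0x7d (blk 31, set 3) → L1-HIT  vc=[15, 12]
15: 0x3f (blk 15, set 3) → VC-HIT  vc=[31, 12]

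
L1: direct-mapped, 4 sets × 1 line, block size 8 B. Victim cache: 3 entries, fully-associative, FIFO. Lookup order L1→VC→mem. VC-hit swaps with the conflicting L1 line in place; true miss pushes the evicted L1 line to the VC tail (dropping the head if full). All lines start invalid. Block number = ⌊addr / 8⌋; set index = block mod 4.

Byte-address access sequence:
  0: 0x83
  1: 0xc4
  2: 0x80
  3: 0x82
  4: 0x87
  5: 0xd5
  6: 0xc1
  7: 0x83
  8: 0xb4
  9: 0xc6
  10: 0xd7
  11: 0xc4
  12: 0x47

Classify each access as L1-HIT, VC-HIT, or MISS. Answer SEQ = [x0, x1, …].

SEQ = [MISS, MISS, VC-HIT, L1-HIT, L1-HIT, MISS, VC-HIT, VC-HIT, MISS, VC-HIT, VC-HIT, L1-HIT, MISS]

0: 0x83 (blk 16, set 0) → MISS  vc=[]
1: 0xc4 (blk 24, set 0) → MISS  vc=[16]
2: 0x80 (blk 16, set 0) → VC-HIT  vc=[24]
3: 0x82 (blk 16, set 0) → L1-HIT  vc=[24]
4: 0x87 (blk 16, set 0) → L1-HIT  vc=[24]
5: 0xd5 (blk 26, set 2) → MISS  vc=[24]
6: 0xc1 (blk 24, set 0) → VC-HIT  vc=[16]
7: 0x83 (blk 16, set 0) → VC-HIT  vc=[24]
8: 0xb4 (blk 22, set 2) → MISS  vc=[24, 26]
9: 0xc6 (blk 24, set 0) → VC-HIT  vc=[16, 26]
10: 0xd7 (blk 26, set 2) → VC-HIT  vc=[16, 22]
11: 0xc4 (blk 24, set 0) → L1-HIT  vc=[16, 22]
12: 0x47 (blk 8, set 0) → MISS  vc=[16, 22, 24]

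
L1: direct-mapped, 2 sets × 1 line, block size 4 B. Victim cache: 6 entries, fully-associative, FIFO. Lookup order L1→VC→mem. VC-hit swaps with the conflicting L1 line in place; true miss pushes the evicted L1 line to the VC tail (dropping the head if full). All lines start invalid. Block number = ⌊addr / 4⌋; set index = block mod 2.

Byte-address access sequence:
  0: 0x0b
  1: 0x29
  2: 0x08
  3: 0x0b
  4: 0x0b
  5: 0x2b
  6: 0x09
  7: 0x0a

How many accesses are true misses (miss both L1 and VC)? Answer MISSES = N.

#0 0xb→b2/s0 MISS; vc=[]
#1 0x29→b10/s0 MISS; vc=[2]
#2 0x8→b2/s0 VC-HIT; vc=[10]
#3 0xb→b2/s0 L1-HIT; vc=[10]
#4 0xb→b2/s0 L1-HIT; vc=[10]
#5 0x2b→b10/s0 VC-HIT; vc=[2]
#6 0x9→b2/s0 VC-HIT; vc=[10]
#7 0xa→b2/s0 L1-HIT; vc=[10]

MISSES = 2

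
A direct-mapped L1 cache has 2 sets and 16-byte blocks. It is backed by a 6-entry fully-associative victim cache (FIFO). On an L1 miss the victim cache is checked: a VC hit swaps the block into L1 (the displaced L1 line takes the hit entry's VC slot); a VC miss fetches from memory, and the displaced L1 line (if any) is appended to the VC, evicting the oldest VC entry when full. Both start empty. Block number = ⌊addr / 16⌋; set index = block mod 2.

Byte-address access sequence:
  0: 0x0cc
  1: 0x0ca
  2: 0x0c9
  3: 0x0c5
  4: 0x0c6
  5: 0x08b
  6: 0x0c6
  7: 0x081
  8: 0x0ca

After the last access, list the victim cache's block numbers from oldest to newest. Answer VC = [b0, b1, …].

VC = [8]

0: 0xcc (blk 12, set 0) → MISS  vc=[]
1: 0xca (blk 12, set 0) → L1-HIT  vc=[]
2: 0xc9 (blk 12, set 0) → L1-HIT  vc=[]
3: 0xc5 (blk 12, set 0) → L1-HIT  vc=[]
4: 0xc6 (blk 12, set 0) → L1-HIT  vc=[]
5: 0x8b (blk 8, set 0) → MISS  vc=[12]
6: 0xc6 (blk 12, set 0) → VC-HIT  vc=[8]
7: 0x81 (blk 8, set 0) → VC-HIT  vc=[12]
8: 0xca (blk 12, set 0) → VC-HIT  vc=[8]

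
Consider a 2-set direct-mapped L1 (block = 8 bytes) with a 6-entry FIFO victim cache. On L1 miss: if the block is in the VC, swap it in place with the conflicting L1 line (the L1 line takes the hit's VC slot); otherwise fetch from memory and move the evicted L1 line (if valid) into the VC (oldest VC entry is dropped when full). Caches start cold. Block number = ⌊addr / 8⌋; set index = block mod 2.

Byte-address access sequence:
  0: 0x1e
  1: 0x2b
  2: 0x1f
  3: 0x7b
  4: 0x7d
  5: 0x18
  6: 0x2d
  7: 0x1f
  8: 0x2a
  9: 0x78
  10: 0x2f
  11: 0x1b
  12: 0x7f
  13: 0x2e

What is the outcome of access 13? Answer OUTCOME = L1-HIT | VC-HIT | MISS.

OUTCOME = VC-HIT

  [0] addr=0x1e blk=3 s=1: MISS | VC []
  [1] addr=0x2b blk=5 s=1: MISS | VC [3]
  [2] addr=0x1f blk=3 s=1: VC-HIT | VC [5]
  [3] addr=0x7b blk=15 s=1: MISS | VC [5, 3]
  [4] addr=0x7d blk=15 s=1: L1-HIT | VC [5, 3]
  [5] addr=0x18 blk=3 s=1: VC-HIT | VC [5, 15]
  [6] addr=0x2d blk=5 s=1: VC-HIT | VC [3, 15]
  [7] addr=0x1f blk=3 s=1: VC-HIT | VC [5, 15]
  [8] addr=0x2a blk=5 s=1: VC-HIT | VC [3, 15]
  [9] addr=0x78 blk=15 s=1: VC-HIT | VC [3, 5]
  [10] addr=0x2f blk=5 s=1: VC-HIT | VC [3, 15]
  [11] addr=0x1b blk=3 s=1: VC-HIT | VC [5, 15]
  [12] addr=0x7f blk=15 s=1: VC-HIT | VC [5, 3]
  [13] addr=0x2e blk=5 s=1: VC-HIT | VC [15, 3]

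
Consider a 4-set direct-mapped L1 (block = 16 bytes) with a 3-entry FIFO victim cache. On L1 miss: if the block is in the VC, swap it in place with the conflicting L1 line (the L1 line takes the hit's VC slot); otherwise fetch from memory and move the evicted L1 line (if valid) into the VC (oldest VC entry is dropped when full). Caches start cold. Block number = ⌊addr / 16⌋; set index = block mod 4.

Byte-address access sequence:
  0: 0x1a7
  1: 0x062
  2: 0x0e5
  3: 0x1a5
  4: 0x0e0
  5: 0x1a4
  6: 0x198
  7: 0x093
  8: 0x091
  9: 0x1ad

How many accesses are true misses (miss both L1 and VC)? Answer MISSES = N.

#0 0x1a7→b26/s2 MISS; vc=[]
#1 0x62→b6/s2 MISS; vc=[26]
#2 0xe5→b14/s2 MISS; vc=[26,6]
#3 0x1a5→b26/s2 VC-HIT; vc=[14,6]
#4 0xe0→b14/s2 VC-HIT; vc=[26,6]
#5 0x1a4→b26/s2 VC-HIT; vc=[14,6]
#6 0x198→b25/s1 MISS; vc=[14,6]
#7 0x93→b9/s1 MISS; vc=[14,6,25]
#8 0x91→b9/s1 L1-HIT; vc=[14,6,25]
#9 0x1ad→b26/s2 L1-HIT; vc=[14,6,25]

MISSES = 5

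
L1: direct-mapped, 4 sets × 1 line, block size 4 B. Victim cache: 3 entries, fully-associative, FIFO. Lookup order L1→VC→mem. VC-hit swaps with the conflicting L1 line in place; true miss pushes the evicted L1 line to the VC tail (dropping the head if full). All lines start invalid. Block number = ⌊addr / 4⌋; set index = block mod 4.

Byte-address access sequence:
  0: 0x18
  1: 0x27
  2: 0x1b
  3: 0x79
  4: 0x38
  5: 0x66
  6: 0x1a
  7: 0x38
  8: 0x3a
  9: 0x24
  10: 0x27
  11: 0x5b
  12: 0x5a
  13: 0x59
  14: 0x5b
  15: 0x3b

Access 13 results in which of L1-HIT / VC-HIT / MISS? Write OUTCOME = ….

0: 0x18 (blk 6, set 2) → MISS  vc=[]
1: 0x27 (blk 9, set 1) → MISS  vc=[]
2: 0x1b (blk 6, set 2) → L1-HIT  vc=[]
3: 0x79 (blk 30, set 2) → MISS  vc=[6]
4: 0x38 (blk 14, set 2) → MISS  vc=[6, 30]
5: 0x66 (blk 25, set 1) → MISS  vc=[6, 30, 9]
6: 0x1a (blk 6, set 2) → VC-HIT  vc=[14, 30, 9]
7: 0x38 (blk 14, set 2) → VC-HIT  vc=[6, 30, 9]
8: 0x3a (blk 14, set 2) → L1-HIT  vc=[6, 30, 9]
9: 0x24 (blk 9, set 1) → VC-HIT  vc=[6, 30, 25]
10: 0x27 (blk 9, set 1) → L1-HIT  vc=[6, 30, 25]
11: 0x5b (blk 22, set 2) → MISS  vc=[30, 25, 14]
12: 0x5a (blk 22, set 2) → L1-HIT  vc=[30, 25, 14]
13: 0x59 (blk 22, set 2) → L1-HIT  vc=[30, 25, 14]
14: 0x5b (blk 22, set 2) → L1-HIT  vc=[30, 25, 14]
15: 0x3b (blk 14, set 2) → VC-HIT  vc=[30, 25, 22]

OUTCOME = L1-HIT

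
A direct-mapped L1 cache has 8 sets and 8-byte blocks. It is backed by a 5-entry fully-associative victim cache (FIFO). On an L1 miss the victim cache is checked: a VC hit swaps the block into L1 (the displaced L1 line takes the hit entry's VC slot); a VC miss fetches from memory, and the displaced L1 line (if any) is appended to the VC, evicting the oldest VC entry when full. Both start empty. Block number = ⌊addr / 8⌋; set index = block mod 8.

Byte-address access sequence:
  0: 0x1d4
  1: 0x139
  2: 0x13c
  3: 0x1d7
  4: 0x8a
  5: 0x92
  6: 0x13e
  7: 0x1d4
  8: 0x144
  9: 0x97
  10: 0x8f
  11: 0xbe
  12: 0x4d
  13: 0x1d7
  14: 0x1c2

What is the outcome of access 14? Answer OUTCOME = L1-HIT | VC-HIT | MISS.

OUTCOME = MISS

  [0] addr=0x1d4 blk=58 s=2: MISS | VC []
  [1] addr=0x139 blk=39 s=7: MISS | VC []
  [2] addr=0x13c blk=39 s=7: L1-HIT | VC []
  [3] addr=0x1d7 blk=58 s=2: L1-HIT | VC []
  [4] addr=0x8a blk=17 s=1: MISS | VC []
  [5] addr=0x92 blk=18 s=2: MISS | VC [58]
  [6] addr=0x13e blk=39 s=7: L1-HIT | VC [58]
  [7] addr=0x1d4 blk=58 s=2: VC-HIT | VC [18]
  [8] addr=0x144 blk=40 s=0: MISS | VC [18]
  [9] addr=0x97 blk=18 s=2: VC-HIT | VC [58]
  [10] addr=0x8f blk=17 s=1: L1-HIT | VC [58]
  [11] addr=0xbe blk=23 s=7: MISS | VC [58, 39]
  [12] addr=0x4d blk=9 s=1: MISS | VC [58, 39, 17]
  [13] addr=0x1d7 blk=58 s=2: VC-HIT | VC [18, 39, 17]
  [14] addr=0x1c2 blk=56 s=0: MISS | VC [18, 39, 17, 40]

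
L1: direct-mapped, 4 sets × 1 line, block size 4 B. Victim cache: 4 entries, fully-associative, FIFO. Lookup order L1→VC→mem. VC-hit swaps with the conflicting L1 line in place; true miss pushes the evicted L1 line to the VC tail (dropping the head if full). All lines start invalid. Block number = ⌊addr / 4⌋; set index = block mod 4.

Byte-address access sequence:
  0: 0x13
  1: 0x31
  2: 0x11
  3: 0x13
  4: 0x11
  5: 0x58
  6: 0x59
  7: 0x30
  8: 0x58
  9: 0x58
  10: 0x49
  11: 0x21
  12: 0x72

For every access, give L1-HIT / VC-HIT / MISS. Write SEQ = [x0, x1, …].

  [0] addr=0x13 blk=4 s=0: MISS | VC []
  [1] addr=0x31 blk=12 s=0: MISS | VC [4]
  [2] addr=0x11 blk=4 s=0: VC-HIT | VC [12]
  [3] addr=0x13 blk=4 s=0: L1-HIT | VC [12]
  [4] addr=0x11 blk=4 s=0: L1-HIT | VC [12]
  [5] addr=0x58 blk=22 s=2: MISS | VC [12]
  [6] addr=0x59 blk=22 s=2: L1-HIT | VC [12]
  [7] addr=0x30 blk=12 s=0: VC-HIT | VC [4]
  [8] addr=0x58 blk=22 s=2: L1-HIT | VC [4]
  [9] addr=0x58 blk=22 s=2: L1-HIT | VC [4]
  [10] addr=0x49 blk=18 s=2: MISS | VC [4, 22]
  [11] addr=0x21 blk=8 s=0: MISS | VC [4, 22, 12]
  [12] addr=0x72 blk=28 s=0: MISS | VC [4, 22, 12, 8]

SEQ = [MISS, MISS, VC-HIT, L1-HIT, L1-HIT, MISS, L1-HIT, VC-HIT, L1-HIT, L1-HIT, MISS, MISS, MISS]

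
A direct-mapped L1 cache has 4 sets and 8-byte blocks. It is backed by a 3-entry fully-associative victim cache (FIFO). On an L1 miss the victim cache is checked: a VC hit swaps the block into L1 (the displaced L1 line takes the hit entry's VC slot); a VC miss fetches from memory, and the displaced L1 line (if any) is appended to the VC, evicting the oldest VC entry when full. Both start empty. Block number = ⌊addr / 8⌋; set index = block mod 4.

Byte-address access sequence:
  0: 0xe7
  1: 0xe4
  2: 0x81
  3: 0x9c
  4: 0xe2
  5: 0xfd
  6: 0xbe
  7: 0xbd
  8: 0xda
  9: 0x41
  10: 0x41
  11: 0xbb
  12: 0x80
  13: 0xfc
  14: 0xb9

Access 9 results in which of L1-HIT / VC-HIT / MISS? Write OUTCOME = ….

#0 0xe7→b28/s0 MISS; vc=[]
#1 0xe4→b28/s0 L1-HIT; vc=[]
#2 0x81→b16/s0 MISS; vc=[28]
#3 0x9c→b19/s3 MISS; vc=[28]
#4 0xe2→b28/s0 VC-HIT; vc=[16]
#5 0xfd→b31/s3 MISS; vc=[16,19]
#6 0xbe→b23/s3 MISS; vc=[16,19,31]
#7 0xbd→b23/s3 L1-HIT; vc=[16,19,31]
#8 0xda→b27/s3 MISS; vc=[19,31,23]
#9 0x41→b8/s0 MISS; vc=[31,23,28]
#10 0x41→b8/s0 L1-HIT; vc=[31,23,28]
#11 0xbb→b23/s3 VC-HIT; vc=[31,27,28]
#12 0x80→b16/s0 MISS; vc=[27,28,8]
#13 0xfc→b31/s3 MISS; vc=[28,8,23]
#14 0xb9→b23/s3 VC-HIT; vc=[28,8,31]

OUTCOME = MISS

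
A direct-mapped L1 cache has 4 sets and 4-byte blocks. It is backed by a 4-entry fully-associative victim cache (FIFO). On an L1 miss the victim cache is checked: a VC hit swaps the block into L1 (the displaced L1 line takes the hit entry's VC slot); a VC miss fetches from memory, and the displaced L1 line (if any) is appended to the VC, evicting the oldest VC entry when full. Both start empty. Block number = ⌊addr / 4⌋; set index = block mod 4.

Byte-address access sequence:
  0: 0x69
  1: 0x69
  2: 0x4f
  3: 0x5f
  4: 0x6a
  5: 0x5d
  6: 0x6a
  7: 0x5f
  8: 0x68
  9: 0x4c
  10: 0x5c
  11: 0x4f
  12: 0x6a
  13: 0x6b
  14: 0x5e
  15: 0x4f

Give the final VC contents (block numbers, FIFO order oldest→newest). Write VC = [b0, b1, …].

#0 0x69→b26/s2 MISS; vc=[]
#1 0x69→b26/s2 L1-HIT; vc=[]
#2 0x4f→b19/s3 MISS; vc=[]
#3 0x5f→b23/s3 MISS; vc=[19]
#4 0x6a→b26/s2 L1-HIT; vc=[19]
#5 0x5d→b23/s3 L1-HIT; vc=[19]
#6 0x6a→b26/s2 L1-HIT; vc=[19]
#7 0x5f→b23/s3 L1-HIT; vc=[19]
#8 0x68→b26/s2 L1-HIT; vc=[19]
#9 0x4c→b19/s3 VC-HIT; vc=[23]
#10 0x5c→b23/s3 VC-HIT; vc=[19]
#11 0x4f→b19/s3 VC-HIT; vc=[23]
#12 0x6a→b26/s2 L1-HIT; vc=[23]
#13 0x6b→b26/s2 L1-HIT; vc=[23]
#14 0x5e→b23/s3 VC-HIT; vc=[19]
#15 0x4f→b19/s3 VC-HIT; vc=[23]

VC = [23]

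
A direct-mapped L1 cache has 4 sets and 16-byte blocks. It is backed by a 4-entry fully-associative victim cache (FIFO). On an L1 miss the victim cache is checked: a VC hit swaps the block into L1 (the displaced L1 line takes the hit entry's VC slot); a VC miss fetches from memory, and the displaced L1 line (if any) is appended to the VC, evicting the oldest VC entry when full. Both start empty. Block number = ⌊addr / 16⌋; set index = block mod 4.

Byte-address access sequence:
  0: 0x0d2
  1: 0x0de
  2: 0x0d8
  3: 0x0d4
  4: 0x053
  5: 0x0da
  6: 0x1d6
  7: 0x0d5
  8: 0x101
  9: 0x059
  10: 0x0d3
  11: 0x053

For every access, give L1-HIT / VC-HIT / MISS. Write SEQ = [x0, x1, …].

SEQ = [MISS, L1-HIT, L1-HIT, L1-HIT, MISS, VC-HIT, MISS, VC-HIT, MISS, VC-HIT, VC-HIT, VC-HIT]

#0 0xd2→b13/s1 MISS; vc=[]
#1 0xde→b13/s1 L1-HIT; vc=[]
#2 0xd8→b13/s1 L1-HIT; vc=[]
#3 0xd4→b13/s1 L1-HIT; vc=[]
#4 0x53→b5/s1 MISS; vc=[13]
#5 0xda→b13/s1 VC-HIT; vc=[5]
#6 0x1d6→b29/s1 MISS; vc=[5,13]
#7 0xd5→b13/s1 VC-HIT; vc=[5,29]
#8 0x101→b16/s0 MISS; vc=[5,29]
#9 0x59→b5/s1 VC-HIT; vc=[13,29]
#10 0xd3→b13/s1 VC-HIT; vc=[5,29]
#11 0x53→b5/s1 VC-HIT; vc=[13,29]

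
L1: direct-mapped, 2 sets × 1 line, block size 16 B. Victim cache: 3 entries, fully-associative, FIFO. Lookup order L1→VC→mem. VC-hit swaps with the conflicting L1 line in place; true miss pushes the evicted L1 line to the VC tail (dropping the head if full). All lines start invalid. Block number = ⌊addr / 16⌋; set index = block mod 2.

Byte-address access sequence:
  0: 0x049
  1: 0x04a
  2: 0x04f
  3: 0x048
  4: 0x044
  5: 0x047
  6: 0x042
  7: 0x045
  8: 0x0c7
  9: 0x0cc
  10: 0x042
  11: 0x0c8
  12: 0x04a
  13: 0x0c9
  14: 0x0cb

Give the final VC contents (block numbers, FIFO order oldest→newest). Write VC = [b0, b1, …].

VC = [4]

0: 0x49 (blk 4, set 0) → MISS  vc=[]
1: 0x4a (blk 4, set 0) → L1-HIT  vc=[]
2: 0x4f (blk 4, set 0) → L1-HIT  vc=[]
3: 0x48 (blk 4, set 0) → L1-HIT  vc=[]
4: 0x44 (blk 4, set 0) → L1-HIT  vc=[]
5: 0x47 (blk 4, set 0) → L1-HIT  vc=[]
6: 0x42 (blk 4, set 0) → L1-HIT  vc=[]
7: 0x45 (blk 4, set 0) → L1-HIT  vc=[]
8: 0xc7 (blk 12, set 0) → MISS  vc=[4]
9: 0xcc (blk 12, set 0) → L1-HIT  vc=[4]
10: 0x42 (blk 4, set 0) → VC-HIT  vc=[12]
11: 0xc8 (blk 12, set 0) → VC-HIT  vc=[4]
12: 0x4a (blk 4, set 0) → VC-HIT  vc=[12]
13: 0xc9 (blk 12, set 0) → VC-HIT  vc=[4]
14: 0xcb (blk 12, set 0) → L1-HIT  vc=[4]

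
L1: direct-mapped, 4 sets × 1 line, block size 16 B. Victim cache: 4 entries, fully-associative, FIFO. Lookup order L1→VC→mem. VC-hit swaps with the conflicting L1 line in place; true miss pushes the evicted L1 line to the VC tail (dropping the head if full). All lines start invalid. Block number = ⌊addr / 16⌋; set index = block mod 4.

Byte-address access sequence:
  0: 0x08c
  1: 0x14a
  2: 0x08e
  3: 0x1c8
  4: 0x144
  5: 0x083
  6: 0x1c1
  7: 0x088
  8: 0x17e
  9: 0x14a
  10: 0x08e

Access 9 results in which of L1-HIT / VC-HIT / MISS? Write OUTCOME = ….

OUTCOME = VC-HIT

  [0] addr=0x8c blk=8 s=0: MISS | VC []
  [1] addr=0x14a blk=20 s=0: MISS | VC [8]
  [2] addr=0x8e blk=8 s=0: VC-HIT | VC [20]
  [3] addr=0x1c8 blk=28 s=0: MISS | VC [20, 8]
  [4] addr=0x144 blk=20 s=0: VC-HIT | VC [28, 8]
  [5] addr=0x83 blk=8 s=0: VC-HIT | VC [28, 20]
  [6] addr=0x1c1 blk=28 s=0: VC-HIT | VC [8, 20]
  [7] addr=0x88 blk=8 s=0: VC-HIT | VC [28, 20]
  [8] addr=0x17e blk=23 s=3: MISS | VC [28, 20]
  [9] addr=0x14a blk=20 s=0: VC-HIT | VC [28, 8]
  [10] addr=0x8e blk=8 s=0: VC-HIT | VC [28, 20]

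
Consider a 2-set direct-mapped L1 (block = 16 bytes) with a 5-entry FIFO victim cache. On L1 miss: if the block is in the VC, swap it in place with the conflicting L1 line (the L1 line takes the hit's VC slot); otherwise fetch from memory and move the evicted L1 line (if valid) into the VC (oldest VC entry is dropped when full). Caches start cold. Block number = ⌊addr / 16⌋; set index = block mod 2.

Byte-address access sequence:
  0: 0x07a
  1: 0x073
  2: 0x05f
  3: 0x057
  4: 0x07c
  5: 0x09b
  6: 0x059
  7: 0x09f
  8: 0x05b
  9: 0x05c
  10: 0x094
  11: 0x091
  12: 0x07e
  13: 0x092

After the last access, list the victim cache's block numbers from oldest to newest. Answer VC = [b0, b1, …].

VC = [5, 7]

#0 0x7a→b7/s1 MISS; vc=[]
#1 0x73→b7/s1 L1-HIT; vc=[]
#2 0x5f→b5/s1 MISS; vc=[7]
#3 0x57→b5/s1 L1-HIT; vc=[7]
#4 0x7c→b7/s1 VC-HIT; vc=[5]
#5 0x9b→b9/s1 MISS; vc=[5,7]
#6 0x59→b5/s1 VC-HIT; vc=[9,7]
#7 0x9f→b9/s1 VC-HIT; vc=[5,7]
#8 0x5b→b5/s1 VC-HIT; vc=[9,7]
#9 0x5c→b5/s1 L1-HIT; vc=[9,7]
#10 0x94→b9/s1 VC-HIT; vc=[5,7]
#11 0x91→b9/s1 L1-HIT; vc=[5,7]
#12 0x7e→b7/s1 VC-HIT; vc=[5,9]
#13 0x92→b9/s1 VC-HIT; vc=[5,7]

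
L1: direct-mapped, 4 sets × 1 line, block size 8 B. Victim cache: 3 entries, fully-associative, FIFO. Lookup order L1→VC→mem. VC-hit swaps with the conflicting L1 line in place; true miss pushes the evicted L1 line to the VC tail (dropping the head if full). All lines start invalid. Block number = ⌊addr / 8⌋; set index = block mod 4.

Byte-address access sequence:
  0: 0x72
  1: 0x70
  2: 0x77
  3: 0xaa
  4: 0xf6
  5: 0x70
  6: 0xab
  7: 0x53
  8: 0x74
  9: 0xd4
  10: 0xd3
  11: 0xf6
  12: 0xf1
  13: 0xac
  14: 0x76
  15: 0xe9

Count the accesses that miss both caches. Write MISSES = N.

MISSES = 6

#0 0x72→b14/s2 MISS; vc=[]
#1 0x70→b14/s2 L1-HIT; vc=[]
#2 0x77→b14/s2 L1-HIT; vc=[]
#3 0xaa→b21/s1 MISS; vc=[]
#4 0xf6→b30/s2 MISS; vc=[14]
#5 0x70→b14/s2 VC-HIT; vc=[30]
#6 0xab→b21/s1 L1-HIT; vc=[30]
#7 0x53→b10/s2 MISS; vc=[30,14]
#8 0x74→b14/s2 VC-HIT; vc=[30,10]
#9 0xd4→b26/s2 MISS; vc=[30,10,14]
#10 0xd3→b26/s2 L1-HIT; vc=[30,10,14]
#11 0xf6→b30/s2 VC-HIT; vc=[26,10,14]
#12 0xf1→b30/s2 L1-HIT; vc=[26,10,14]
#13 0xac→b21/s1 L1-HIT; vc=[26,10,14]
#14 0x76→b14/s2 VC-HIT; vc=[26,10,30]
#15 0xe9→b29/s1 MISS; vc=[10,30,21]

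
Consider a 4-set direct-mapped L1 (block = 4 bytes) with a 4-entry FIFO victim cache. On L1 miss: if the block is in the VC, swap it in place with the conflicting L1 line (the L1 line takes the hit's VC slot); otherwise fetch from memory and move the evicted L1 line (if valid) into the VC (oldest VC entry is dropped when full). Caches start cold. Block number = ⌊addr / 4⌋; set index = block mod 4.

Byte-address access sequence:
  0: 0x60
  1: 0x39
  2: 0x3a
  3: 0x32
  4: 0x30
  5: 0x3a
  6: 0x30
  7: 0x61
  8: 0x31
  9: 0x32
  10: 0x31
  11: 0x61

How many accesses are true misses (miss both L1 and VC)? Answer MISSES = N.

MISSES = 3

0: 0x60 (blk 24, set 0) → MISS  vc=[]
1: 0x39 (blk 14, set 2) → MISS  vc=[]
2: 0x3a (blk 14, set 2) → L1-HIT  vc=[]
3: 0x32 (blk 12, set 0) → MISS  vc=[24]
4: 0x30 (blk 12, set 0) → L1-HIT  vc=[24]
5: 0x3a (blk 14, set 2) → L1-HIT  vc=[24]
6: 0x30 (blk 12, set 0) → L1-HIT  vc=[24]
7: 0x61 (blk 24, set 0) → VC-HIT  vc=[12]
8: 0x31 (blk 12, set 0) → VC-HIT  vc=[24]
9: 0x32 (blk 12, set 0) → L1-HIT  vc=[24]
10: 0x31 (blk 12, set 0) → L1-HIT  vc=[24]
11: 0x61 (blk 24, set 0) → VC-HIT  vc=[12]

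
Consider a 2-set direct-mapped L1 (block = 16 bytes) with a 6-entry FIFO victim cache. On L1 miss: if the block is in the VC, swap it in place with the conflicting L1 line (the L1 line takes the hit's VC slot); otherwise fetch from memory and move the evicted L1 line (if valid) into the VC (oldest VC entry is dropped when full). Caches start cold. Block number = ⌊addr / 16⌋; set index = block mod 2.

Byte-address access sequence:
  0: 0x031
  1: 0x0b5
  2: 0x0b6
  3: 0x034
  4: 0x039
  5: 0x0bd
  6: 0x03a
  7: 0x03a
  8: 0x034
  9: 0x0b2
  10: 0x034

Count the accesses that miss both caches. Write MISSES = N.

MISSES = 2

#0 0x31→b3/s1 MISS; vc=[]
#1 0xb5→b11/s1 MISS; vc=[3]
#2 0xb6→b11/s1 L1-HIT; vc=[3]
#3 0x34→b3/s1 VC-HIT; vc=[11]
#4 0x39→b3/s1 L1-HIT; vc=[11]
#5 0xbd→b11/s1 VC-HIT; vc=[3]
#6 0x3a→b3/s1 VC-HIT; vc=[11]
#7 0x3a→b3/s1 L1-HIT; vc=[11]
#8 0x34→b3/s1 L1-HIT; vc=[11]
#9 0xb2→b11/s1 VC-HIT; vc=[3]
#10 0x34→b3/s1 VC-HIT; vc=[11]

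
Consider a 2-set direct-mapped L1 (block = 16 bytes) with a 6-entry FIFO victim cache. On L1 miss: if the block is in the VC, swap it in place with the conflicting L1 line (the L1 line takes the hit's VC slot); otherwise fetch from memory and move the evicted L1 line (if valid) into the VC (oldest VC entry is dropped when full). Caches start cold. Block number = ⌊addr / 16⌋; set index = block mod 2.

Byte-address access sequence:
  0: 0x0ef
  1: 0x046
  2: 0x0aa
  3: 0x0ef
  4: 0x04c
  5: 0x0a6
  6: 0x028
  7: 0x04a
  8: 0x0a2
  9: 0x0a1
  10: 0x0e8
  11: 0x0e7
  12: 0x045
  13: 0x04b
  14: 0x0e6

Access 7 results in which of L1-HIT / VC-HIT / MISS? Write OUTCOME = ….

0: 0xef (blk 14, set 0) → MISS  vc=[]
1: 0x46 (blk 4, set 0) → MISS  vc=[14]
2: 0xaa (blk 10, set 0) → MISS  vc=[14, 4]
3: 0xef (blk 14, set 0) → VC-HIT  vc=[10, 4]
4: 0x4c (blk 4, set 0) → VC-HIT  vc=[10, 14]
5: 0xa6 (blk 10, set 0) → VC-HIT  vc=[4, 14]
6: 0x28 (blk 2, set 0) → MISS  vc=[4, 14, 10]
7: 0x4a (blk 4, set 0) → VC-HIT  vc=[2, 14, 10]
8: 0xa2 (blk 10, set 0) → VC-HIT  vc=[2, 14, 4]
9: 0xa1 (blk 10, set 0) → L1-HIT  vc=[2, 14, 4]
10: 0xe8 (blk 14, set 0) → VC-HIT  vc=[2, 10, 4]
11: 0xe7 (blk 14, set 0) → L1-HIT  vc=[2, 10, 4]
12: 0x45 (blk 4, set 0) → VC-HIT  vc=[2, 10, 14]
13: 0x4b (blk 4, set 0) → L1-HIT  vc=[2, 10, 14]
14: 0xe6 (blk 14, set 0) → VC-HIT  vc=[2, 10, 4]

OUTCOME = VC-HIT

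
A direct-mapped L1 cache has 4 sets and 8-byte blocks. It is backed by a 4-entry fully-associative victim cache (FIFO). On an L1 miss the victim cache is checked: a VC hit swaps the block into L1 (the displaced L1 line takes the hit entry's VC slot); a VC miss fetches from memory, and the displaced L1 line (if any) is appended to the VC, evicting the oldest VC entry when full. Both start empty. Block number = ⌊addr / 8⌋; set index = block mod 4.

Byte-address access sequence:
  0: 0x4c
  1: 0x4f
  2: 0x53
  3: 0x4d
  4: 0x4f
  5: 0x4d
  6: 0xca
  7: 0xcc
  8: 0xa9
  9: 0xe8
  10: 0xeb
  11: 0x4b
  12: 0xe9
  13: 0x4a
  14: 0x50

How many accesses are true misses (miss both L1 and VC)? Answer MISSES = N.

MISSES = 5

#0 0x4c→b9/s1 MISS; vc=[]
#1 0x4f→b9/s1 L1-HIT; vc=[]
#2 0x53→b10/s2 MISS; vc=[]
#3 0x4d→b9/s1 L1-HIT; vc=[]
#4 0x4f→b9/s1 L1-HIT; vc=[]
#5 0x4d→b9/s1 L1-HIT; vc=[]
#6 0xca→b25/s1 MISS; vc=[9]
#7 0xcc→b25/s1 L1-HIT; vc=[9]
#8 0xa9→b21/s1 MISS; vc=[9,25]
#9 0xe8→b29/s1 MISS; vc=[9,25,21]
#10 0xeb→b29/s1 L1-HIT; vc=[9,25,21]
#11 0x4b→b9/s1 VC-HIT; vc=[29,25,21]
#12 0xe9→b29/s1 VC-HIT; vc=[9,25,21]
#13 0x4a→b9/s1 VC-HIT; vc=[29,25,21]
#14 0x50→b10/s2 L1-HIT; vc=[29,25,21]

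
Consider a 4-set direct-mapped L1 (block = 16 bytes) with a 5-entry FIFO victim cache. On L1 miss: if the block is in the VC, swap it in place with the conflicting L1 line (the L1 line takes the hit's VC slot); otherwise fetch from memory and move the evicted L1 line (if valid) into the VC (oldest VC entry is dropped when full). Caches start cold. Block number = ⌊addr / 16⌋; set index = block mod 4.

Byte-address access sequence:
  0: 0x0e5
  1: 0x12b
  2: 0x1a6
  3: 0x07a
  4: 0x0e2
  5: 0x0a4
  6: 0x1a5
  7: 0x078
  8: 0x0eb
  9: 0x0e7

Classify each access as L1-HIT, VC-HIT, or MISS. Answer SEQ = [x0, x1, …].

SEQ = [MISS, MISS, MISS, MISS, VC-HIT, MISS, VC-HIT, L1-HIT, VC-HIT, L1-HIT]

  [0] addr=0xe5 blk=14 s=2: MISS | VC []
  [1] addr=0x12b blk=18 s=2: MISS | VC [14]
  [2] addr=0x1a6 blk=26 s=2: MISS | VC [14, 18]
  [3] addr=0x7a blk=7 s=3: MISS | VC [14, 18]
  [4] addr=0xe2 blk=14 s=2: VC-HIT | VC [26, 18]
  [5] addr=0xa4 blk=10 s=2: MISS | VC [26, 18, 14]
  [6] addr=0x1a5 blk=26 s=2: VC-HIT | VC [10, 18, 14]
  [7] addr=0x78 blk=7 s=3: L1-HIT | VC [10, 18, 14]
  [8] addr=0xeb blk=14 s=2: VC-HIT | VC [10, 18, 26]
  [9] addr=0xe7 blk=14 s=2: L1-HIT | VC [10, 18, 26]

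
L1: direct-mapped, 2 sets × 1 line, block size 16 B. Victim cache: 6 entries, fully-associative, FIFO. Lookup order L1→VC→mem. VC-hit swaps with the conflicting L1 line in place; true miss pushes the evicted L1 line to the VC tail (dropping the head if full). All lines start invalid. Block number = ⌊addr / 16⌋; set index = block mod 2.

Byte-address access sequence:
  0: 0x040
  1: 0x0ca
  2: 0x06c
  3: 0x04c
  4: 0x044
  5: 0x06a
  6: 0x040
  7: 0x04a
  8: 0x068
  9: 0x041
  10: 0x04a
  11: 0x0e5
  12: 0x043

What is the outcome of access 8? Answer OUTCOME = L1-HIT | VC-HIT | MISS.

#0 0x40→b4/s0 MISS; vc=[]
#1 0xca→b12/s0 MISS; vc=[4]
#2 0x6c→b6/s0 MISS; vc=[4,12]
#3 0x4c→b4/s0 VC-HIT; vc=[6,12]
#4 0x44→b4/s0 L1-HIT; vc=[6,12]
#5 0x6a→b6/s0 VC-HIT; vc=[4,12]
#6 0x40→b4/s0 VC-HIT; vc=[6,12]
#7 0x4a→b4/s0 L1-HIT; vc=[6,12]
#8 0x68→b6/s0 VC-HIT; vc=[4,12]
#9 0x41→b4/s0 VC-HIT; vc=[6,12]
#10 0x4a→b4/s0 L1-HIT; vc=[6,12]
#11 0xe5→b14/s0 MISS; vc=[6,12,4]
#12 0x43→b4/s0 VC-HIT; vc=[6,12,14]

OUTCOME = VC-HIT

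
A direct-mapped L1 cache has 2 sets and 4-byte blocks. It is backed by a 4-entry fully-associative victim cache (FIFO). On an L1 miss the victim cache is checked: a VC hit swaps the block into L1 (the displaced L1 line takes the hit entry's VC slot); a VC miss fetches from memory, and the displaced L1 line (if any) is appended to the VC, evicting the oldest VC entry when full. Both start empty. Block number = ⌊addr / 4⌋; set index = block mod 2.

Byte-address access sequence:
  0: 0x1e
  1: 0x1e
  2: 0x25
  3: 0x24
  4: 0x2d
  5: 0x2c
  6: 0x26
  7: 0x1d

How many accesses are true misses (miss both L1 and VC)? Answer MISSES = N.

0: 0x1e (blk 7, set 1) → MISS  vc=[]
1: 0x1e (blk 7, set 1) → L1-HIT  vc=[]
2: 0x25 (blk 9, set 1) → MISS  vc=[7]
3: 0x24 (blk 9, set 1) → L1-HIT  vc=[7]
4: 0x2d (blk 11, set 1) → MISS  vc=[7, 9]
5: 0x2c (blk 11, set 1) → L1-HIT  vc=[7, 9]
6: 0x26 (blk 9, set 1) → VC-HIT  vc=[7, 11]
7: 0x1d (blk 7, set 1) → VC-HIT  vc=[9, 11]

MISSES = 3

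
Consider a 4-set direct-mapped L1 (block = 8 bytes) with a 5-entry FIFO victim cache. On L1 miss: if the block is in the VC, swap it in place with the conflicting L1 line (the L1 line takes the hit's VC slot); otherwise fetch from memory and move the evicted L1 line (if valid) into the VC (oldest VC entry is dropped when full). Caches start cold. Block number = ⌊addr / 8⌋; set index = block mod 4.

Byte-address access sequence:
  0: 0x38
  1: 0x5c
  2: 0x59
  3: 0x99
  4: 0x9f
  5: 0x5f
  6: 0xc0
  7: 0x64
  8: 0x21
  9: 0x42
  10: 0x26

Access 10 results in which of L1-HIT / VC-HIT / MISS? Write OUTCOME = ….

#0 0x38→b7/s3 MISS; vc=[]
#1 0x5c→b11/s3 MISS; vc=[7]
#2 0x59→b11/s3 L1-HIT; vc=[7]
#3 0x99→b19/s3 MISS; vc=[7,11]
#4 0x9f→b19/s3 L1-HIT; vc=[7,11]
#5 0x5f→b11/s3 VC-HIT; vc=[7,19]
#6 0xc0→b24/s0 MISS; vc=[7,19]
#7 0x64→b12/s0 MISS; vc=[7,19,24]
#8 0x21→b4/s0 MISS; vc=[7,19,24,12]
#9 0x42→b8/s0 MISS; vc=[7,19,24,12,4]
#10 0x26→b4/s0 VC-HIT; vc=[7,19,24,12,8]

OUTCOME = VC-HIT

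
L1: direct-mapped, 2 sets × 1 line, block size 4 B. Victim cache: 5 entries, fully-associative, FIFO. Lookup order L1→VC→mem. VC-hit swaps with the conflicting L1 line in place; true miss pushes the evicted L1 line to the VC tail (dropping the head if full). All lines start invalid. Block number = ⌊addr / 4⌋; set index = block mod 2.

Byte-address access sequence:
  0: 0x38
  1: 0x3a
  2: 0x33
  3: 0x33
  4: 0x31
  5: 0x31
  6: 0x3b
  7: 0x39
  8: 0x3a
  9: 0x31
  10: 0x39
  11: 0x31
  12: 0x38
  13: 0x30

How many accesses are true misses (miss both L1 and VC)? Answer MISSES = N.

MISSES = 2

  [0] addr=0x38 blk=14 s=0: MISS | VC []
  [1] addr=0x3a blk=14 s=0: L1-HIT | VC []
  [2] addr=0x33 blk=12 s=0: MISS | VC [14]
  [3] addr=0x33 blk=12 s=0: L1-HIT | VC [14]
  [4] addr=0x31 blk=12 s=0: L1-HIT | VC [14]
  [5] addr=0x31 blk=12 s=0: L1-HIT | VC [14]
  [6] addr=0x3b blk=14 s=0: VC-HIT | VC [12]
  [7] addr=0x39 blk=14 s=0: L1-HIT | VC [12]
  [8] addr=0x3a blk=14 s=0: L1-HIT | VC [12]
  [9] addr=0x31 blk=12 s=0: VC-HIT | VC [14]
  [10] addr=0x39 blk=14 s=0: VC-HIT | VC [12]
  [11] addr=0x31 blk=12 s=0: VC-HIT | VC [14]
  [12] addr=0x38 blk=14 s=0: VC-HIT | VC [12]
  [13] addr=0x30 blk=12 s=0: VC-HIT | VC [14]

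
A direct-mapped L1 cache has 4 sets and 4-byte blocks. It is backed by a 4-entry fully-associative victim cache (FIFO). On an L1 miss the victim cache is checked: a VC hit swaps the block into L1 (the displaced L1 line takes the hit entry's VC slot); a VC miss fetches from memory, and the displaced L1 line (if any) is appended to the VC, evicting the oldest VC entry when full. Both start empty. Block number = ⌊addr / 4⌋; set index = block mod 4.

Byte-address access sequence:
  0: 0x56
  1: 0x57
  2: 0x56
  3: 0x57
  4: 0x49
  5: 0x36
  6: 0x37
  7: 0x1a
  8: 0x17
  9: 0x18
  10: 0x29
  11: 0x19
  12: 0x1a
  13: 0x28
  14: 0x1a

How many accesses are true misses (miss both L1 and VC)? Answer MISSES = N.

  [0] addr=0x56 blk=21 s=1: MISS | VC []
  [1] addr=0x57 blk=21 s=1: L1-HIT | VC []
  [2] addr=0x56 blk=21 s=1: L1-HIT | VC []
  [3] addr=0x57 blk=21 s=1: L1-HIT | VC []
  [4] addr=0x49 blk=18 s=2: MISS | VC []
  [5] addr=0x36 blk=13 s=1: MISS | VC [21]
  [6] addr=0x37 blk=13 s=1: L1-HIT | VC [21]
  [7] addr=0x1a blk=6 s=2: MISS | VC [21, 18]
  [8] addr=0x17 blk=5 s=1: MISS | VC [21, 18, 13]
  [9] addr=0x18 blk=6 s=2: L1-HIT | VC [21, 18, 13]
  [10] addr=0x29 blk=10 s=2: MISS | VC [21, 18, 13, 6]
  [11] addr=0x19 blk=6 s=2: VC-HIT | VC [21, 18, 13, 10]
  [12] addr=0x1a blk=6 s=2: L1-HIT | VC [21, 18, 13, 10]
  [13] addr=0x28 blk=10 s=2: VC-HIT | VC [21, 18, 13, 6]
  [14] addr=0x1a blk=6 s=2: VC-HIT | VC [21, 18, 13, 10]

MISSES = 6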